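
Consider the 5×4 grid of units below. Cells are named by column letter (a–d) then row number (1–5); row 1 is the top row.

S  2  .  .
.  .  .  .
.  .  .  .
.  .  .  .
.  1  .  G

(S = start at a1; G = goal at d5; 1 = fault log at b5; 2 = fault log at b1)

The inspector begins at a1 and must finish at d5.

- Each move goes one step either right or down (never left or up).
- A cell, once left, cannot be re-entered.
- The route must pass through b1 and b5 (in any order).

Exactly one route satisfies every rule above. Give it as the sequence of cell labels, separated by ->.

a1 -> b1 -> b2 -> b3 -> b4 -> b5 -> c5 -> d5

Moves only go right or down, so the column and row indices never decrease.
Route from a1: right 1 to b1, down 4 to b5, right 2 to d5 — 7 moves in all.
Check: all required cells visited.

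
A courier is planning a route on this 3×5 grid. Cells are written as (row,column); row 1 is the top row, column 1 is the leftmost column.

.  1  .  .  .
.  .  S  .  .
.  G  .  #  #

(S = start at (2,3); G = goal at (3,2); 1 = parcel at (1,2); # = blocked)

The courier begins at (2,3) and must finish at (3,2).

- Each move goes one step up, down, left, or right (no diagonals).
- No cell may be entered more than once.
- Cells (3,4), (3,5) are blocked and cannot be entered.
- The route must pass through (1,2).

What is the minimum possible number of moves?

4

Any route passes through (1,2) somewhere between (2,3) and (3,2). Summing Manhattan distances along the two legs ((2,3) → (1,2) → (3,2)) gives a lower bound of 2 + 2 = 4 moves.
A route of 4 moves achieves this: (2,3) → (1,3) → (1,2) → (2,2) → (3,2).
Since 4 matches the lower bound, it is optimal.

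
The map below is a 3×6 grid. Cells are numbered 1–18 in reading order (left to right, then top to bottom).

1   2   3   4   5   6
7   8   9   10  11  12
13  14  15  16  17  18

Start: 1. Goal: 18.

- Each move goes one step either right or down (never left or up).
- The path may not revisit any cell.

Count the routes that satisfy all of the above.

A right/down-only route from 1 to 18 makes exactly 2 down-moves and 5 right-moves in some order.
With no other constraints that would be C(7,2) = 21 routes.
That gives 21 routes.

21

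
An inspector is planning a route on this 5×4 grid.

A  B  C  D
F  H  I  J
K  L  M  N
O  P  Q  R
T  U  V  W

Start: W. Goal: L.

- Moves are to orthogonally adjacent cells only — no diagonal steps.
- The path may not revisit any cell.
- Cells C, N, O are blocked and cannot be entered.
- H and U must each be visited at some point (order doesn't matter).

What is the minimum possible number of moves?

8

Any route passes through H and U in some order between W and L. Summing Manhattan distances along each leg and taking the cheapest ordering (W → U → H → L) gives a lower bound of 2 + 3 + 1 = 6 moves.
The shortest route satisfying every rule uses 8 moves: W → V → U → P → Q → M → I → H → L.
The bound of 6 isn't tight here; checking systematically, no route of length 6 through 7 satisfies every constraint, so 8 is the minimum.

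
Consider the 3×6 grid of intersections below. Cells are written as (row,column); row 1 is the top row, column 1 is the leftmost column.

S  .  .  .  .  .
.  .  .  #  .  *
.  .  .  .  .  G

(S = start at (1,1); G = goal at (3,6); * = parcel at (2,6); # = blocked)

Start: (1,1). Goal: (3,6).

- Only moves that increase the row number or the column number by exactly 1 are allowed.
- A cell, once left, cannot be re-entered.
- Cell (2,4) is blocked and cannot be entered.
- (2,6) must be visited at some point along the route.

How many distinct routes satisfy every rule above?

A right/down-only route from (1,1) to (3,6) makes exactly 2 down-moves and 5 right-moves in some order.
With no other constraints that would be C(7,2) = 21 routes.
Split at (2,6) and multiply the segment counts (each segment already excludes blocked cells): (1,1)→(2,6): 2; (2,6)→(3,6): 1; product = 2.
That gives 2 routes.

2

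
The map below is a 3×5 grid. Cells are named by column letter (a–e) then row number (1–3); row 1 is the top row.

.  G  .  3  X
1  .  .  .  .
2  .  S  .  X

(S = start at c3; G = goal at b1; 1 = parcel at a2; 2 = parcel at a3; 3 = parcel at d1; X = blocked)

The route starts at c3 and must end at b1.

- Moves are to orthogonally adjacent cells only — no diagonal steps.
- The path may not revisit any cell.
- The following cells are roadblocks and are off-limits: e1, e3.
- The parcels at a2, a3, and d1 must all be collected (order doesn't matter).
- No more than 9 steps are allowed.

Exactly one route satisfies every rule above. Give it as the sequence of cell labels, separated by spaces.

The budget equals the shortest possible length, so every move has to be on a shortest route through the required cells.
Route from c3: 2× left (reaching a3), up to a2, 3× right (reaching d2), up to d1, 2× left (reaching b1) — 9 moves in all.
Check: all required cells visited; 9 ≤ 9 moves.

c3 b3 a3 a2 b2 c2 d2 d1 c1 b1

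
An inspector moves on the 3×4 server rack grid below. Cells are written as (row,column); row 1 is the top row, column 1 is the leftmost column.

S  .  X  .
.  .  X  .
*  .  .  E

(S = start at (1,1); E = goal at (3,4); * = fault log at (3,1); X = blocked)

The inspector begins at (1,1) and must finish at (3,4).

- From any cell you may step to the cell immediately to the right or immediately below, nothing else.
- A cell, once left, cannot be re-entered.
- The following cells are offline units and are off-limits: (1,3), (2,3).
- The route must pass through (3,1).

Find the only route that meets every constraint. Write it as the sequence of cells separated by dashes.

Moves only go right or down, so the column and row indices never decrease.
Route from (1,1): 2× down (reaching (3,1)), 3× right (reaching (3,4)) — 5 moves in all.
Check: all required cells visited.

(1,1) - (2,1) - (3,1) - (3,2) - (3,3) - (3,4)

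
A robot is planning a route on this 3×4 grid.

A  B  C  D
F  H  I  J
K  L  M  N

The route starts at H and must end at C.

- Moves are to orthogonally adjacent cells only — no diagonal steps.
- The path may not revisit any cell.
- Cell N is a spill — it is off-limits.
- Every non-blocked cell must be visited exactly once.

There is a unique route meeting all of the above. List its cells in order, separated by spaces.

H B A F K L M I J D C

Need to visit all 11 open cells exactly once, starting at H and ending at C.
Route from H: up 1 to B, left 1 to A, down 2 to K, right 2 to M, up 1 to I, right 1 to J, up 1 to D, left 1 to C — 10 moves in all.
Check: all 11 open cells covered.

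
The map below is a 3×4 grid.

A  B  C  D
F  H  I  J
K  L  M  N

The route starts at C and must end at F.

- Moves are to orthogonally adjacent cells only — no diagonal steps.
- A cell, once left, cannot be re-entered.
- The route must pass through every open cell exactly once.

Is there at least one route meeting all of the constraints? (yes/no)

no

Exhausting the options from C, every branch either would have to re-enter a cell already used or reaches the goal with a constraint still unmet.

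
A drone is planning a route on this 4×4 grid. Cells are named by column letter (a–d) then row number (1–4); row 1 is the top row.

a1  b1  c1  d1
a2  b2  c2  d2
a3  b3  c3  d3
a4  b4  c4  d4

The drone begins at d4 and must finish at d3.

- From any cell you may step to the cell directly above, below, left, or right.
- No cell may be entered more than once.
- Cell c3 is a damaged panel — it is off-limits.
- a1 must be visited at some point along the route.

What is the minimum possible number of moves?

11

Any route passes through a1 somewhere between d4 and d3. Summing Manhattan distances along the two legs (d4 → a1 → d3) gives a lower bound of 6 + 5 = 11 moves.
A route of 11 moves achieves this: d4 → c4 → b4 → b3 → b2 → a2 → a1 → b1 → c1 → c2 → d2 → d3.
Since 11 matches the lower bound, it is optimal.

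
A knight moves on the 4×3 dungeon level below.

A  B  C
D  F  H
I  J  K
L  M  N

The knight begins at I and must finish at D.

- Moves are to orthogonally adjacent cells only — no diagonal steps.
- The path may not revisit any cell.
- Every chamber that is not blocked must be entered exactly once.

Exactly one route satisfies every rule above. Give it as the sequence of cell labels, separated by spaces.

Need to visit all 12 open cells exactly once, starting at I and ending at D.
Cell L has only two open neighbours (I and M), so the path must pass straight through it: one of those is the cell it's entered from and the other is where it exits.
Route from I: down to L, 2× right (reaching N), up to K, left to J, up to F, right to H, up to C, 2× left (reaching A), down to D — 11 moves in all.
Check: all 12 open cells covered.

I L M N K J F H C B A D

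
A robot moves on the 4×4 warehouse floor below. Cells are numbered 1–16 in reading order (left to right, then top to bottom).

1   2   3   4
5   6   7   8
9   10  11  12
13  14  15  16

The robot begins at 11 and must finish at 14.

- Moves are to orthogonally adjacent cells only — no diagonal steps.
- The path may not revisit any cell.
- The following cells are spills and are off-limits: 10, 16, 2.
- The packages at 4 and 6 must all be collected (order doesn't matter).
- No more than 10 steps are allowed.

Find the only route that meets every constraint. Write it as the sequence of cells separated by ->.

Any route must reach 4 and 6 and still end at 14 within 10 moves, so the order of the required stops is forced.
Route from 11: right 1 to 12, up 2 to 4, left 1 to 3, down 1 to 7, left 2 to 5, down 2 to 13, right 1 to 14 — 10 moves in all.
Check: all required cells visited; 10 ≤ 10 moves.

11 -> 12 -> 8 -> 4 -> 3 -> 7 -> 6 -> 5 -> 9 -> 13 -> 14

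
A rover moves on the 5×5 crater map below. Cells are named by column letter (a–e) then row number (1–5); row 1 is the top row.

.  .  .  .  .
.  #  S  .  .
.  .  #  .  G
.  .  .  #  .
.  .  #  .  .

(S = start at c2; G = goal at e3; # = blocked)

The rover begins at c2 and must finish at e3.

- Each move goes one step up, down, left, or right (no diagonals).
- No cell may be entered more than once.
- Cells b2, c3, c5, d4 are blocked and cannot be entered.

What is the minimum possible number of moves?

The Manhattan distance from c2 to e3 is |2−3| + |3−5| = 3, so at least 3 moves are needed.
A route of 3 moves achieves this: c2 → d2 → d3 → e3.
Since 3 matches the lower bound, it is optimal.

3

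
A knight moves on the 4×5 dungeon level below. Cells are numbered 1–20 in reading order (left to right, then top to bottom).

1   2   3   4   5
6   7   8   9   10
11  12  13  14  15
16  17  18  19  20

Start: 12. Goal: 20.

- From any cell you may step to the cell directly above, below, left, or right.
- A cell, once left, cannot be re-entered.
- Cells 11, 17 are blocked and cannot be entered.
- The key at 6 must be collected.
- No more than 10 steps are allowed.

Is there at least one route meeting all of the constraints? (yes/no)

yes

One route that works: 12 → 7 → 6 → 1 → 2 → 3 → 8 → 13 → 18 → 19 → 20.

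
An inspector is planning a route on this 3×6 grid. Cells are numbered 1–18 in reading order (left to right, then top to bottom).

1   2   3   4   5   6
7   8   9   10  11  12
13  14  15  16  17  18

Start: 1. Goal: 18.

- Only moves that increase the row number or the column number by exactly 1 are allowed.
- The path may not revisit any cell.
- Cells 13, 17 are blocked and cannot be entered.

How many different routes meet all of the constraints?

6

A right/down-only route from 1 to 18 makes exactly 2 down-moves and 5 right-moves in some order.
With no other constraints that would be C(7,2) = 21 routes.
Subtract routes through each blocked cell (inclusion–exclusion for overlaps): − through 13: 1 − through 17: 15 + through 13&17: 1 → 6.
That gives 6 routes.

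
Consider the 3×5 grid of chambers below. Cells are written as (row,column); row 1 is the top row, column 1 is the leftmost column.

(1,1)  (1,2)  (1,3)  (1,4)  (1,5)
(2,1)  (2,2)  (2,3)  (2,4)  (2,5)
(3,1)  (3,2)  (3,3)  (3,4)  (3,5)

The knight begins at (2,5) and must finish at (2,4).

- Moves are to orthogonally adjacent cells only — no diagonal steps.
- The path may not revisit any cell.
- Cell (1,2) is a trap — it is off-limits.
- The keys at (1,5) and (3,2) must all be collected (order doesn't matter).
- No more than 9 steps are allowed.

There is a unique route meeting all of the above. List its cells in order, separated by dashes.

(2,5) - (1,5) - (1,4) - (1,3) - (2,3) - (2,2) - (3,2) - (3,3) - (3,4) - (2,4)

The 9-move cap with required stops at (1,5), (3,2) leaves no slack for detours.
Route from (2,5): up to (1,5), 2× left (reaching (1,3)), down to (2,3), left to (2,2), down to (3,2), 2× right (reaching (3,4)), up to (2,4) — 9 moves in all.
Check: all required cells visited; 9 ≤ 9 moves.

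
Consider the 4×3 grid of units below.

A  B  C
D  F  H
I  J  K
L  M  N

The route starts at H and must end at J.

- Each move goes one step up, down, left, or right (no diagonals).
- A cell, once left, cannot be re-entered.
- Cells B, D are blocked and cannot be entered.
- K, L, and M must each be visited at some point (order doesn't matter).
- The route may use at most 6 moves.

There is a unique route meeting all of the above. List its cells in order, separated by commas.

The 6-move cap with required stops at K, L, M leaves no slack for detours.
Route from H: 2× down (reaching N), 2× left (reaching L), up to I, right to J — 6 moves in all.
Check: all required cells visited; 6 ≤ 6 moves.

H, K, N, M, L, I, J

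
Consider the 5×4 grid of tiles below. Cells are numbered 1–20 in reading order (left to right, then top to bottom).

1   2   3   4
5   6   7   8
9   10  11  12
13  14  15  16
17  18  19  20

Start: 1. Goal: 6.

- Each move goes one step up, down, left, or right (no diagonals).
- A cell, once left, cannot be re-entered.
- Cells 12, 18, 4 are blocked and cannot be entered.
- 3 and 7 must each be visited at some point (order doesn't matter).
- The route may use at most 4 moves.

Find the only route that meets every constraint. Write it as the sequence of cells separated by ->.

1 -> 2 -> 3 -> 7 -> 6

The 4-move cap with required stops at 3, 7 leaves no slack for detours.
Route from 1: right 2 to 3, down 1 to 7, left 1 to 6 — 4 moves in all.
Check: all required cells visited; 4 ≤ 4 moves.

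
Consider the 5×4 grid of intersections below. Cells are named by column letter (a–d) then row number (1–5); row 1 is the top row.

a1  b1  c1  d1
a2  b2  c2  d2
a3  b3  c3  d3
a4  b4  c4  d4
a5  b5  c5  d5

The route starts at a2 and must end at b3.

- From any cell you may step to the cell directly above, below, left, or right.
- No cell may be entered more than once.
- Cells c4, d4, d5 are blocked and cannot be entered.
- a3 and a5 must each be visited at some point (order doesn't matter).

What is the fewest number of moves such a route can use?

6

Any route passes through a3 and a5 in some order between a2 and b3. Summing Manhattan distances along each leg and taking the cheapest ordering (a2 → a5 → a3 → b3) gives a lower bound of 3 + 2 + 1 = 6 moves.
A route of 6 moves achieves this: a2 → a3 → a4 → a5 → b5 → b4 → b3.
Since 6 matches the lower bound, it is optimal.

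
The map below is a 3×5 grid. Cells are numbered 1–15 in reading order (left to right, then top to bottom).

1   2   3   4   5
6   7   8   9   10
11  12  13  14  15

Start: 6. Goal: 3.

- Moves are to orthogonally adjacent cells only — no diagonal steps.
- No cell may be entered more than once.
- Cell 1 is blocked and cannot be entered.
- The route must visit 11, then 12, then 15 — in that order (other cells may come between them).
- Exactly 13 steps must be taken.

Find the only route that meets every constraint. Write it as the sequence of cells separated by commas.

The waypoints must appear in the order 11, 12, 15, with no cell reused.
Route from 6: down 1 to 11, right 4 to 15, up 2 to 5, left 1 to 4, down 1 to 9, left 2 to 7, up 1 to 2, right 1 to 3 — 13 moves in all.
Check: order respected (11 at step 1, 12 at step 2, 15 at step 5); 13 moves as required.

6, 11, 12, 13, 14, 15, 10, 5, 4, 9, 8, 7, 2, 3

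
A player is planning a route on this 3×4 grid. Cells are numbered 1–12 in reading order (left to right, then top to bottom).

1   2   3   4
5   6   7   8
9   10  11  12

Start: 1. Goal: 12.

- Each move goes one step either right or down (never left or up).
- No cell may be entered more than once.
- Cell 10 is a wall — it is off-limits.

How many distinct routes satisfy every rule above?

7

A right/down-only route from 1 to 12 makes exactly 2 down-moves and 3 right-moves in some order.
With no other constraints that would be C(5,2) = 10 routes.
Subtract routes through each blocked cell (inclusion–exclusion for overlaps): − through 10: 3 → 7.
That gives 7 routes.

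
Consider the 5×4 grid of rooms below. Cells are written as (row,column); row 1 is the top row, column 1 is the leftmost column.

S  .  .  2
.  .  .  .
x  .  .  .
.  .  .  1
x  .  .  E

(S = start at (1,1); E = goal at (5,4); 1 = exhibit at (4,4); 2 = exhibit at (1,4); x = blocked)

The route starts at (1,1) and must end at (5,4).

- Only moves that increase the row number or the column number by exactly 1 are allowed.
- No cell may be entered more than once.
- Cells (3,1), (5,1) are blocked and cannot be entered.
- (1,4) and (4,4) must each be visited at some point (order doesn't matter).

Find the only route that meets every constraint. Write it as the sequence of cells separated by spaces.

(1,1) (1,2) (1,3) (1,4) (2,4) (3,4) (4,4) (5,4)

Moves only go right or down, so the column and row indices never decrease.
Route from (1,1): right 3 to (1,4), down 4 to (5,4) — 7 moves in all.
Check: all required cells visited.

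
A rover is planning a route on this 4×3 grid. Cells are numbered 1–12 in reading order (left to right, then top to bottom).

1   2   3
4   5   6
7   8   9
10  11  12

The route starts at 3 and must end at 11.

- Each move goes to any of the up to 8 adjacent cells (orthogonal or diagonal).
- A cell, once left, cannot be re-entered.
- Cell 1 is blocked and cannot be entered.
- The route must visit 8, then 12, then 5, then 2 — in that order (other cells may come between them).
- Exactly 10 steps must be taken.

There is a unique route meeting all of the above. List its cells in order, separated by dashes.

The waypoints must appear in the order 8, 12, 5, 2, with no cell reused.
Route from 3: down to 6, down-left to 8, down-right to 12, up to 9, up-left to 5, up to 2, down-left to 4, 2× down (reaching 10), right to 11 — 10 moves in all.
Check: order respected (8 at step 2, 12 at step 3, 5 at step 5, 2 at step 6); 10 moves as required.

3 - 6 - 8 - 12 - 9 - 5 - 2 - 4 - 7 - 10 - 11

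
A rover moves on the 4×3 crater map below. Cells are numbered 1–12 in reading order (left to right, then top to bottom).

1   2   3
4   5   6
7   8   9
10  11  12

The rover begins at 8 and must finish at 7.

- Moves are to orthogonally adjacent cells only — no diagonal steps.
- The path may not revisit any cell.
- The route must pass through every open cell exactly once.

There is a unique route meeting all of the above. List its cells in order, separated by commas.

8, 5, 4, 1, 2, 3, 6, 9, 12, 11, 10, 7

Need to visit all 12 open cells exactly once, starting at 8 and ending at 7.
Cell 10 has only two open neighbours (7 and 11), so the path must pass straight through it: one of those is the cell it's entered from and the other is where it exits.
Route from 8: up to 5, left to 4, up to 1, 2× right (reaching 3), 3× down (reaching 12), 2× left (reaching 10), up to 7 — 11 moves in all.
Check: all 12 open cells covered.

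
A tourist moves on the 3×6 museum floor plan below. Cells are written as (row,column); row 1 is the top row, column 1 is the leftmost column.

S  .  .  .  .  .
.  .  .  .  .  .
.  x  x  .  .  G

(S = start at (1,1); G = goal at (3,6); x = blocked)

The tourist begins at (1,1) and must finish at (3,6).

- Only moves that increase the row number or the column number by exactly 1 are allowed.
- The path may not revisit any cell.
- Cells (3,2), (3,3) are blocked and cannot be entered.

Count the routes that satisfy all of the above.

15

A right/down-only route from (1,1) to (3,6) makes exactly 2 down-moves and 5 right-moves in some order.
With no other constraints that would be C(7,2) = 21 routes.
Subtract routes through each blocked cell (inclusion–exclusion for overlaps): − through (3,2): 3 − through (3,3): 6 + through (3,2)&(3,3): 3 → 15.
That gives 15 routes.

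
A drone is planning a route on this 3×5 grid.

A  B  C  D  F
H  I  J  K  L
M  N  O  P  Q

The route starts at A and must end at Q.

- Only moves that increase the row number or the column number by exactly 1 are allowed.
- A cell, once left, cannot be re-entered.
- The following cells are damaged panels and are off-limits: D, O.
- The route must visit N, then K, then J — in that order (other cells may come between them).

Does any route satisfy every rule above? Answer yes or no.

K lies above N, so going from N to K would need an upward move — but moves only go right/down, so N cannot be visited before K.

no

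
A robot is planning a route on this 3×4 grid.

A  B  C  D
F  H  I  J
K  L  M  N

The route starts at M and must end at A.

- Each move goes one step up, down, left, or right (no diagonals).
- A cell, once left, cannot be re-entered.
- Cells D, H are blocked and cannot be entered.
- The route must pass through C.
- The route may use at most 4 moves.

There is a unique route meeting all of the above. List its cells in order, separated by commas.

Any route must reach C and still end at A within 4 moves, so the order of the required stops is forced.
Route from M: 2× up (reaching C), 2× left (reaching A) — 4 moves in all.
Check: all required cells visited; 4 ≤ 4 moves.

M, I, C, B, A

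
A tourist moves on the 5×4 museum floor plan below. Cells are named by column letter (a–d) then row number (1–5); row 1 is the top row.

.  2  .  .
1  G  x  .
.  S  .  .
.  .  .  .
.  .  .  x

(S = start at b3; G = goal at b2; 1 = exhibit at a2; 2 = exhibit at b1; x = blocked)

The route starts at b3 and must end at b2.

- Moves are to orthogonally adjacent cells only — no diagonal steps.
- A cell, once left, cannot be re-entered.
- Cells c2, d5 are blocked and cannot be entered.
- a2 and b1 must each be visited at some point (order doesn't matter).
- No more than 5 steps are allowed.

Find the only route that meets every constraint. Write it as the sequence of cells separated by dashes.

The budget equals the shortest possible length, so every move has to be on a shortest route through the required cells.
Route from b3: left to a3, 2× up (reaching a1), right to b1, down to b2 — 5 moves in all.
Check: all required cells visited; 5 ≤ 5 moves.

b3 - a3 - a2 - a1 - b1 - b2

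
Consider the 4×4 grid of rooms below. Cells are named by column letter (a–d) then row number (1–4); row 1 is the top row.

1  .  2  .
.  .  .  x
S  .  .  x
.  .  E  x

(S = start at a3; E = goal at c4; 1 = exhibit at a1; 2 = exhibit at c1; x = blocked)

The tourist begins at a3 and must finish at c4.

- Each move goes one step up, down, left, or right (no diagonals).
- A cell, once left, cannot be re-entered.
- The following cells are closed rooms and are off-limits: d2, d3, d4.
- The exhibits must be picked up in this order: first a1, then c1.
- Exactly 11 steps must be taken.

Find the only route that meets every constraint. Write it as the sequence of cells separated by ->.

a3 -> a4 -> b4 -> b3 -> b2 -> a2 -> a1 -> b1 -> c1 -> c2 -> c3 -> c4

The waypoints must appear in the order a1, c1, with no cell reused.
Route from a3: down to a4, right to b4, 2× up (reaching b2), left to a2, up to a1, 2× right (reaching c1), 3× down (reaching c4) — 11 moves in all.
Check: order respected (1 at step 6, 2 at step 8); 11 moves as required.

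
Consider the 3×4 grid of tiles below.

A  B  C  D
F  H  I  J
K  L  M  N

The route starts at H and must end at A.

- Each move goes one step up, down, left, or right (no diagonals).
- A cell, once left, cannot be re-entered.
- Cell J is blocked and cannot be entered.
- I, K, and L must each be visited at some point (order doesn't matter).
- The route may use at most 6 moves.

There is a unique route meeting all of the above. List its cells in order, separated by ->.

Any route must reach I, K, and L and still end at A within 6 moves, so the order of the required stops is forced.
Route from H: right 1 to I, down 1 to M, left 2 to K, up 2 to A — 6 moves in all.
Check: all required cells visited; 6 ≤ 6 moves.

H -> I -> M -> L -> K -> F -> A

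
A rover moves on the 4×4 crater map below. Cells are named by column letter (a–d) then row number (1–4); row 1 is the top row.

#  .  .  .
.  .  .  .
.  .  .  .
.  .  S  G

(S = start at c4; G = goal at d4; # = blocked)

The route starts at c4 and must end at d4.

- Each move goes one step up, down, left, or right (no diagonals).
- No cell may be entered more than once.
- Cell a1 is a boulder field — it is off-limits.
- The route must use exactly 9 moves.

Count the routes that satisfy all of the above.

Need simple routes of exactly 9 moves from c4 to d4 (Manhattan distance 1, so 4 moves are spent on a detour and 4 undoing it).
Branch systematically from the start, pruning whenever the remaining move budget drops below the Manhattan distance to d4 or differs from it in parity. Grouping the completions by first move — via c3: 5; via b4: 13 (no valid completion starts via d4) — and summing: 5 + 13 = 18.
That gives 18 routes.

18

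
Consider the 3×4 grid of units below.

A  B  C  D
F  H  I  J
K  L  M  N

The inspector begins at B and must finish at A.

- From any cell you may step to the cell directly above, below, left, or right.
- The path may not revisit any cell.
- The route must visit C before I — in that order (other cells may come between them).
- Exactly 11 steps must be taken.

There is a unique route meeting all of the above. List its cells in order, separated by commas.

B, C, D, J, N, M, I, H, L, K, F, A

The waypoints must appear in the order C, I, with no cell reused.
Route from B: right 2 to D, down 2 to N, left 1 to M, up 1 to I, left 1 to H, down 1 to L, left 1 to K, up 2 to A — 11 moves in all.
Check: order respected (C at step 1, I at step 6); 11 moves as required.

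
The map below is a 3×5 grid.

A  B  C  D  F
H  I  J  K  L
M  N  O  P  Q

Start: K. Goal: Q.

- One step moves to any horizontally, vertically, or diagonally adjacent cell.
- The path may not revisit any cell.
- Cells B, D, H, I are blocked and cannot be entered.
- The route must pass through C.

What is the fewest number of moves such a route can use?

Any route passes through C somewhere between K and Q. Summing Chebyshev distances along the two legs (K → C → Q) gives a lower bound of 1 + 2 = 3 moves.
The shortest route satisfying every rule uses 4 moves: K → C → J → P → Q.
The no-revisit rule (legs can't share cells) pushes the minimum above the 3-move bound; an exhaustive check rules out every length from 3 to 3, leaving 4 as the minimum.

4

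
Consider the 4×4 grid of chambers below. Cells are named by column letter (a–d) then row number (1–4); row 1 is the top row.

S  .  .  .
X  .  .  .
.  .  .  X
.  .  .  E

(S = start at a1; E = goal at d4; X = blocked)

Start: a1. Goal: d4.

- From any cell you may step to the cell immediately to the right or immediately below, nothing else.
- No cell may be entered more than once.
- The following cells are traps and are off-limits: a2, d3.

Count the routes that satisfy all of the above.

A right/down-only route from a1 to d4 makes exactly 3 down-moves and 3 right-moves in some order.
With no other constraints that would be C(6,3) = 20 routes.
Subtract routes through each blocked cell (inclusion–exclusion for overlaps): − through a2: 10 − through d3: 10 + through a2&d3: 4 → 4.
That gives 4 routes.

4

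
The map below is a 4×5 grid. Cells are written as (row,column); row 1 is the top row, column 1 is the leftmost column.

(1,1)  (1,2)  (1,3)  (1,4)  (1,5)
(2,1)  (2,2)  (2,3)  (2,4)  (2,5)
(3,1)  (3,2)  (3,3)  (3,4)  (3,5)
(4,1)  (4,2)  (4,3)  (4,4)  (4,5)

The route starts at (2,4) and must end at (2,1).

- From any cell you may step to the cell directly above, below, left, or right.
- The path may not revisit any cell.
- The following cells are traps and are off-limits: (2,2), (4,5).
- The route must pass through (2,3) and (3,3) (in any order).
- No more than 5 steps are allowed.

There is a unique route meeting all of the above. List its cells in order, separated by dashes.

The 5-move cap with required stops at (2,3), (3,3) leaves no slack for detours.
Route from (2,4): left to (2,3), down to (3,3), 2× left (reaching (3,1)), up to (2,1) — 5 moves in all.
Check: all required cells visited; 5 ≤ 5 moves.

(2,4) - (2,3) - (3,3) - (3,2) - (3,1) - (2,1)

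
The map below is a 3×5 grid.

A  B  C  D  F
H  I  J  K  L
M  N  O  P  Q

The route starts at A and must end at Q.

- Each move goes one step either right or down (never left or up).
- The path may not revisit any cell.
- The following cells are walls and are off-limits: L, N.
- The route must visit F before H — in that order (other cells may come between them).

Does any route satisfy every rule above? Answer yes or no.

no

H lies to the left of F, so going from F to H would need a leftward move — but moves only go right/down, so F cannot be visited before H.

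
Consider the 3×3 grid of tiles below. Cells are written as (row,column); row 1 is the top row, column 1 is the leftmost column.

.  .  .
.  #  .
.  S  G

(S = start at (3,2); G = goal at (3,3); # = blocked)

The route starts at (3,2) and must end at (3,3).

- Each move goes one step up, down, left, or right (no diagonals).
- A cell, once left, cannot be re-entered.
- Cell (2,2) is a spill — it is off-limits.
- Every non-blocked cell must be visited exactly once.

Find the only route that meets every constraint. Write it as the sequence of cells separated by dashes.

(3,2) - (3,1) - (2,1) - (1,1) - (1,2) - (1,3) - (2,3) - (3,3)

Need to visit all 8 open cells exactly once, starting at (3,2) and ending at (3,3).
Cell (1,2) has only two open neighbours ((1,1) and (1,3)), so the path must pass straight through it: one of those is the cell it's entered from and the other is where it exits.
Route from (3,2): left to (3,1), 2× up (reaching (1,1)), 2× right (reaching (1,3)), 2× down (reaching (3,3)) — 7 moves in all.
Check: all 8 open cells covered.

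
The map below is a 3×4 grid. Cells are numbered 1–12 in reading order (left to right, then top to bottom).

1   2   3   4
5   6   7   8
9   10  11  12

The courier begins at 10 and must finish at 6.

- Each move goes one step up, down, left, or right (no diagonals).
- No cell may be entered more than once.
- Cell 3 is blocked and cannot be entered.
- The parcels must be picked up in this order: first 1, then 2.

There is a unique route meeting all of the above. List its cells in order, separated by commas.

The waypoints must appear in the order 1, 2, with no cell reused.
Route from 10: left 1 to 9, up 2 to 1, right 1 to 2, down 1 to 6 — 5 moves in all.
Check: order respected (1 at step 3, 2 at step 4).

10, 9, 5, 1, 2, 6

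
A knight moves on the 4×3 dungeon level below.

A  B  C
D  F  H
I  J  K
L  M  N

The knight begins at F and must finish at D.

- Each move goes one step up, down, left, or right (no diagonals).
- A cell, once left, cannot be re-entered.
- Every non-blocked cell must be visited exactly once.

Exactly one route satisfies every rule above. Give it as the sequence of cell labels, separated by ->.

Need to visit all 12 open cells exactly once, starting at F and ending at D.
Route from F: down to J, left to I, down to L, 2× right (reaching N), 3× up (reaching C), 2× left (reaching A), down to D — 11 moves in all.
Check: all 12 open cells covered.

F -> J -> I -> L -> M -> N -> K -> H -> C -> B -> A -> D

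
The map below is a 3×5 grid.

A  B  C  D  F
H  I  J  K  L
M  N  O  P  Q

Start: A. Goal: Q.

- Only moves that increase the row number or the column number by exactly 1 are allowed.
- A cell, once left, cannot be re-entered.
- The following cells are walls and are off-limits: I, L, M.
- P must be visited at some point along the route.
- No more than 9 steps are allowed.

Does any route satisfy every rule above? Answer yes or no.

One route that works: A → B → C → J → O → P → Q.

yes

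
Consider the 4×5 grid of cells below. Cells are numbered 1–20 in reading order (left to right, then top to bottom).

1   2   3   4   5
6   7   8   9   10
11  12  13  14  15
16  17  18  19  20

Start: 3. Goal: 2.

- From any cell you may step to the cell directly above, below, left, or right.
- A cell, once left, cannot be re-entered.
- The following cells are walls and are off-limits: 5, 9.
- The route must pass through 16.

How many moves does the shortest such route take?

Any route passes through 16 somewhere between 3 and 2. Summing Manhattan distances along the two legs (3 → 16 → 2) gives a lower bound of 5 + 4 = 9 moves.
A route of 9 moves achieves this: 3 → 8 → 13 → 18 → 17 → 16 → 11 → 6 → 1 → 2.
Since 9 matches the lower bound, it is optimal.

9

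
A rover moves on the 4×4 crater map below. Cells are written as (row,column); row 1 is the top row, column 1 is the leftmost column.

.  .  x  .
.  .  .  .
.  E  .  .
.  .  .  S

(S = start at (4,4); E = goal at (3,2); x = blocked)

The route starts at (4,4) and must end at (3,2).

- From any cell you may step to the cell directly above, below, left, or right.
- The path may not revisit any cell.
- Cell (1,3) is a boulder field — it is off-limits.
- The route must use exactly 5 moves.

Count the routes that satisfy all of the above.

6

Need simple routes of exactly 5 moves from (4,4) to (3,2) (Manhattan distance 3, so 1 moves are spent on a detour and 1 undoing it).
Enumerating: (4,4) (3,4) (2,4) (2,3) (3,3) (3,2) | (4,4) (3,4) (2,4) (2,3) (2,2) (3,2) | (4,4) (3,4) (3,3) (2,3) (2,2) (3,2) | (4,4) (3,4) (3,3) (4,3) (4,2) (3,2) | (4,4) (4,3) (3,3) (2,3) (2,2) (3,2) | (4,4) (4,3) (4,2) (4,1) (3,1) (3,2).
That gives 6 routes.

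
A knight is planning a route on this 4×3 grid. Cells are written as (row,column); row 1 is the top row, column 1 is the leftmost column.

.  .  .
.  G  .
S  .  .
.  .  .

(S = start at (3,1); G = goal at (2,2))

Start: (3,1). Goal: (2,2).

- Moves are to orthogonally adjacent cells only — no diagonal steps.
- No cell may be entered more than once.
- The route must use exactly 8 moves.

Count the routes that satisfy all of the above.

5

Need simple routes of exactly 8 moves from (3,1) to (2,2) (Manhattan distance 2, so 3 moves are spent on a detour and 3 undoing it).
Enumerating: (3,1) (2,1) (1,1) (1,2) (1,3) (2,3) (3,3) (3,2) (2,2) | (3,1) (4,1) (4,2) (3,2) (3,3) (2,3) (1,3) (1,2) (2,2) | (3,1) (4,1) (4,2) (4,3) (3,3) (2,3) (1,3) (1,2) (2,2) | (3,1) (3,2) (4,2) (4,3) (3,3) (2,3) (1,3) (1,2) (2,2) | (3,1) (3,2) (3,3) (2,3) (1,3) (1,2) (1,1) (2,1) (2,2).
That gives 5 routes.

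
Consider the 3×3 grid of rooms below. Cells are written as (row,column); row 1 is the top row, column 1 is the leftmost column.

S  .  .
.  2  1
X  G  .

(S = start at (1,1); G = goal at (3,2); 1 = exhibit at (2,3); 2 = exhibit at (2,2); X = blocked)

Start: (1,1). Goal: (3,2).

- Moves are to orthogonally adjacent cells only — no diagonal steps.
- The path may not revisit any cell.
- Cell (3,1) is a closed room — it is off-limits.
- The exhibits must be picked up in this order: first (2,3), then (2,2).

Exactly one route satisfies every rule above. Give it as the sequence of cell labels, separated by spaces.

(1,1) (1,2) (1,3) (2,3) (2,2) (3,2)

The waypoints must appear in the order (2,3), (2,2), with no cell reused.
Route from (1,1): 2× right (reaching (1,3)), down to (2,3), left to (2,2), down to (3,2) — 5 moves in all.
Check: order respected (1 at step 3, 2 at step 4).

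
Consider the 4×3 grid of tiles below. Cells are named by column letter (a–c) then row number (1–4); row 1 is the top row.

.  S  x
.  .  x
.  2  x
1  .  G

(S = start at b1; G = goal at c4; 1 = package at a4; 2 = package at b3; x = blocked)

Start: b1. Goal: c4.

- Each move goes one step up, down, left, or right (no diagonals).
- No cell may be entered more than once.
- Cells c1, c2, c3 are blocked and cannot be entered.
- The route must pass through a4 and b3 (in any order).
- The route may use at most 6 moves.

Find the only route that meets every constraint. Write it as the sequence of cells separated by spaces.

b1 b2 b3 a3 a4 b4 c4

Any route must reach a4 and b3 and still end at c4 within 6 moves, so the order of the required stops is forced.
Route from b1: 2× down (reaching b3), left to a3, down to a4, 2× right (reaching c4) — 6 moves in all.
Check: all required cells visited; 6 ≤ 6 moves.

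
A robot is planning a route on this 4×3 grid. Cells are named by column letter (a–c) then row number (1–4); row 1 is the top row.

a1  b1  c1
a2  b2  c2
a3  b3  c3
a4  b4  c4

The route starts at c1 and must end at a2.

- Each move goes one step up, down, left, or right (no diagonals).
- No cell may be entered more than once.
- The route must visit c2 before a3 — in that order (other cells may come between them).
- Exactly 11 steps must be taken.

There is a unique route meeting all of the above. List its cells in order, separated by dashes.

c1 - c2 - c3 - c4 - b4 - a4 - a3 - b3 - b2 - b1 - a1 - a2

The waypoints must appear in the order c2, a3, with no cell reused.
Route from c1: 3× down (reaching c4), 2× left (reaching a4), up to a3, right to b3, 2× up (reaching b1), left to a1, down to a2 — 11 moves in all.
Check: order respected (c2 at step 1, a3 at step 6); 11 moves as required.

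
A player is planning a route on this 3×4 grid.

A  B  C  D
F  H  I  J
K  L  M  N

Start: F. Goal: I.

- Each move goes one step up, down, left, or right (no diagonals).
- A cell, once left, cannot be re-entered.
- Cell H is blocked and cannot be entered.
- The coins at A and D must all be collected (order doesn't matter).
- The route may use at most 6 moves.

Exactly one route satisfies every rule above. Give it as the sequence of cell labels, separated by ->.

F -> A -> B -> C -> D -> J -> I

The 6-move cap with required stops at A, D leaves no slack for detours.
Route from F: up 1 to A, right 3 to D, down 1 to J, left 1 to I — 6 moves in all.
Check: all required cells visited; 6 ≤ 6 moves.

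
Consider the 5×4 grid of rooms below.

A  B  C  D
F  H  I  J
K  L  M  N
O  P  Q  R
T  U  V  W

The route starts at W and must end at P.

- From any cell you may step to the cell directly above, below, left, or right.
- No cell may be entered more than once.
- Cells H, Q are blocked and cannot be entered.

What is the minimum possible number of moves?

3

The Manhattan distance from W to P is |5−4| + |4−2| = 3, so at least 3 moves are needed.
A route of 3 moves achieves this: W → V → U → P.
Since 3 matches the lower bound, it is optimal.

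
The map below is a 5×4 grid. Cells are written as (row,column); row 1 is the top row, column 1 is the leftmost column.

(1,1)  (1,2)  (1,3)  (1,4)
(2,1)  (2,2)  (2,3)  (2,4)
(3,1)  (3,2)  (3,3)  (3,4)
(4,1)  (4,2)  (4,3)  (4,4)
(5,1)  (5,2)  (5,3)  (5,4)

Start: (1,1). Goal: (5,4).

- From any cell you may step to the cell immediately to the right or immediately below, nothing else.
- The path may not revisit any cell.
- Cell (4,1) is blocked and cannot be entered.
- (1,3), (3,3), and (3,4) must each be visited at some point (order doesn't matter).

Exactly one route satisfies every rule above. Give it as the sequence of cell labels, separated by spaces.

Moves only go right or down, so the column and row indices never decrease.
Route from (1,1): right 2 to (1,3), down 2 to (3,3), right 1 to (3,4), down 2 to (5,4) — 7 moves in all.
Check: all required cells visited.

(1,1) (1,2) (1,3) (2,3) (3,3) (3,4) (4,4) (5,4)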